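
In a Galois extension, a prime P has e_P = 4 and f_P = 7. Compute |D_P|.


|D_P| = e * f
= 4 * 7
= 28

28


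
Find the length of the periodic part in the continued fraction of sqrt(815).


Run the CF algorithm for sqrt(815).
a_0 = floor(sqrt(815)) = 28; set m_0=0, q_0=1.
Recurrence: m' = q*a - m,  q' = (d - m'^2)/q,  a' = floor((a_0 + m')/q').
  step 1: m=28, q=31, a=1
  step 2: m=3, q=26, a=1
  step 3: m=23, q=11, a=4
  step 4: m=21, q=34, a=1
  step 5: m=13, q=19, a=2
  step 6: m=25, q=10, a=5
  step 7: m=25, q=19, a=2
  step 8: m=13, q=34, a=1
  step 9: m=21, q=11, a=4
  step 10: m=23, q=26, a=1
  step 11: m=3, q=31, a=1
  step 12: m=28, q=1, a=56
a_12 = 2*a_0 = 56, so the period closes here.
sqrt(815) = [28; 1, 1, 4, 1, 2, 5, 2, 1, 4, 1, 1, 56]
Period length = 12

12


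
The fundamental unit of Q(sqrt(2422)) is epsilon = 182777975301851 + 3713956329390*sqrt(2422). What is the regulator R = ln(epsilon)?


epsilon = 182777975301851 + 3713956329390*sqrt(2422)
= 3.6556e+14
R = ln(3.6556e+14)
= 33.5324

33.5324


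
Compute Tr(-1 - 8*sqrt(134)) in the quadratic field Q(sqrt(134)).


Tr(a + b*sqrt(d)) = (a + b*sqrt(d)) + (a - b*sqrt(d)) = 2a
= 2 * (-1)
= -2

-2


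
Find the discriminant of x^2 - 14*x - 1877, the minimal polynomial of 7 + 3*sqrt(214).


The element 7 + 3*sqrt(214) has minimal polynomial:
x^2 - 14*x - 1877
Discriminant = (-14)^2 - 4*(-1877)
= 196 + 7508
= 7704

7704


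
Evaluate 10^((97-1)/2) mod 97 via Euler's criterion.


p = 97 is prime and the exponent is (p-1)/2 = 48, so by Euler's criterion 10^48 = (10/97) = +1 or -1 mod 97.
Compute by square-and-multiply:
  48 = 32 + 16 (binary 110000)
  Repeated squaring mod 97: 10^1 = 10, 10^2 = 3, 10^4 = 9, 10^8 = 81, 10^16 = 62, 10^32 = 61
  10^48 = 10^32 * 10^16 = 61 * 62 mod 97
    61 * 62 = 3782 = 96 mod 97
  10^48 = 96 mod 97
Result 96 = p - 1 = -1 mod 97: 10 is a quadratic non-residue mod 97. As a residue in [0, p-1] the value is 96.
10^48 mod 97 = 96

96


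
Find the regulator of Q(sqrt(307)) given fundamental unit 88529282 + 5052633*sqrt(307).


epsilon = 88529282 + 5052633*sqrt(307)
= 1.7706e+08
R = ln(1.7706e+08)
= 18.9920

18.9920


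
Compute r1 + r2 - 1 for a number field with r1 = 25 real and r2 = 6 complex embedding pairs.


By Dirichlet's unit theorem:
rank = r1 + r2 - 1
= 25 + 6 - 1
= 30

30


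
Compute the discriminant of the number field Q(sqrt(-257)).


For K = Q(sqrt(d)) with d squarefree: disc(K) = d if d = 1 mod 4, and disc(K) = 4d if d = 2 or 3 mod 4.
Here d = -257, and d mod 4 = 3.
d = 3 mod 4, not 1 (O_K = Z[sqrt(d)]), so disc(K) = 4d = 4 * (-257) = -1028

-1028


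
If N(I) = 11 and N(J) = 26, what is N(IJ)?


N(IJ) = N(I) * N(J)
= 11 * 26
= 286

286


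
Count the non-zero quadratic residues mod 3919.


For prime p, the number of non-zero quadratic residues is (p-1)/2.
= (3919-1)/2
= 1959

1959


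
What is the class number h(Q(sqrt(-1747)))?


K = Q(sqrt(-1747)). d mod 4 = 1, so D = disc(K) = d = -1747
h(K) equals the number of primitive reduced positive-definite forms (a, b, c) = a*x^2 + b*x*y + c*y^2 with b^2 - 4ac = D,
where reduced means |b| <= a <= c, with b >= 0 whenever |b| = a or a = c, and primitive means gcd(a, b, c) = 1.
Reduced forces 3a^2 <= |D| = 1747, so 1 <= a <= 24; b must have the parity of D, and c = (b^2 - D)/(4a) must be an integer >= a.
Enumerate a = 1..24, b in [-a, a]:
  a=1: (1, 1, 437)  [1]
  a=2..16: none
  a=17: (17, -15, 29), (17, 15, 29)  [2]
  a=18: none
  a=19: (19, -1, 23), (19, 1, 23)  [2]
  a=20..24: none
Total reduced forms: 1 + 2 + 2 = 5
h = 5

5


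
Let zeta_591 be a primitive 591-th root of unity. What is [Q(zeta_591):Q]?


The degree equals Euler's totient phi(591).
591 = 3 * 197
phi(591) = 392

392


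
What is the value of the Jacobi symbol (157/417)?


Compute (157/417) via quadratic reciprocity:
  reciprocity: (157/417) -> +(417/157)
  reduce: (103/157)
  reciprocity: (103/157) -> +(157/103)
  reduce: (54/103)
  pull out 2: (2/103) = +1  (since 103 mod 8 = 7)
  reciprocity: (27/103) -> -(103/27)
  reduce: (22/27)
  pull out 2: (2/27) = -1  (since 27 mod 8 = 3)
  reciprocity: (11/27) -> -(27/11)
  reduce: (5/11)
  reciprocity: (5/11) -> +(11/5)
  reduce: (1/5)
  (1/5) = 1
Product of signs = -1

-1


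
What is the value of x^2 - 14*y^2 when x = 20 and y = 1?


x^2 - d*y^2
= 20^2 - 14*1^2
= 400 - 14
= 386

386


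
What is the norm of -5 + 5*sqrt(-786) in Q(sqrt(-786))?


N(a + b*sqrt(d)) = a^2 - d*b^2
= (-5)^2 - (-786)*(5)^2
= 25 + 19650
= 19675

19675


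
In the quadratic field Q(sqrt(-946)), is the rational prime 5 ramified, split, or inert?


K = Q(sqrt(-946)). Since d mod 4 = 2, disc(K) = -3784.
Check p | disc: -3784 mod 5 = 1.
p does not divide disc. Compute Legendre symbol (d/p):
4^((5-1)/2) mod 5 = 1
(d/p) = 1, so p splits: (p) = P*P' with e=1, f=1, g=2.
Therefore p is split.

split


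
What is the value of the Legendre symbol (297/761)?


p = 761 is prime, so compute (297/761) with the reciprocity algorithm (Jacobi-symbol steps: pull out 2s via (2/n), flip via reciprocity, reduce):
  reciprocity: (297/761) -> +(761/297)
  reduce: (167/297)
  reciprocity: (167/297) -> +(297/167)
  reduce: (130/167)
  pull out 2: (2/167) = +1  (since 167 mod 8 = 7)
  reciprocity: (65/167) -> +(167/65)
  reduce: (37/65)
  reciprocity: (37/65) -> +(65/37)
  reduce: (28/37)
  pull out 2: (2/37) = -1  (since 37 mod 8 = 5)
  pull out 2: (2/37) = -1  (since 37 mod 8 = 5)
  reciprocity: (7/37) -> +(37/7)
  reduce: (2/7)
  pull out 2: (2/7) = +1  (since 7 mod 8 = 7)
  (1/7) = 1
Product of signs = 1
(297/761) = 1

1


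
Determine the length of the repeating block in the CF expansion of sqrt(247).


Run the CF algorithm for sqrt(247).
a_0 = floor(sqrt(247)) = 15; set m_0=0, q_0=1.
Recurrence: m' = q*a - m,  q' = (d - m'^2)/q,  a' = floor((a_0 + m')/q').
  step 1: m=15, q=22, a=1
  step 2: m=7, q=9, a=2
  step 3: m=11, q=14, a=1
  step 4: m=3, q=17, a=1
  step 5: m=14, q=3, a=9
  step 6: m=13, q=26, a=1
  step 7: m=13, q=3, a=9
  step 8: m=14, q=17, a=1
  step 9: m=3, q=14, a=1
  step 10: m=11, q=9, a=2
  step 11: m=7, q=22, a=1
  step 12: m=15, q=1, a=30
a_12 = 2*a_0 = 30, so the period closes here.
sqrt(247) = [15; 1, 2, 1, 1, 9, 1, 9, 1, 1, 2, 1, 30]
Period length = 12

12


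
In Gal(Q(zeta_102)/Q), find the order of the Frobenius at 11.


The Frobenius at p in Gal(Q(zeta_n)/Q) = (Z/nZ)* is the class of p, so its order is ord_102(11), the smallest k >= 1 with 11^k = 1 mod 102.
n = 102 = 2 * 3 * 17, phi(102) = 32; the order divides phi(n).
Divisors of 32: 1, 2, 4, 8, 16, 32
Repeated squaring mod 102: 11^1 = 11, 11^2 = 19, 11^4 = 55, 11^8 = 67, 11^16 = 1, 11^32 = 1
Test divisors in increasing order:
  k=1: 11^1 = 11 mod 102
  k=2: 11^2 = 19 mod 102
  k=4: 11^4 = 55 mod 102
  k=8: 11^8 = 67 mod 102
  k=16: 11^16 = 1 mod 102  <- first divisor giving 1
Order = 16

16


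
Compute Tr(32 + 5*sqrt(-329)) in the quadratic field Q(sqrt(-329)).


Tr(a + b*sqrt(d)) = (a + b*sqrt(d)) + (a - b*sqrt(d)) = 2a
= 2 * (32)
= 64

64


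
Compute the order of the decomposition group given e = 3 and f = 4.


|D_P| = e * f
= 3 * 4
= 12

12


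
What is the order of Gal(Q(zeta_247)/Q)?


|Gal(Q(zeta_247)/Q)| = phi(247)
= 216

216


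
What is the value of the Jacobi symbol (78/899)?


Compute (78/899) via quadratic reciprocity:
  pull out 2: (2/899) = -1  (since 899 mod 8 = 3)
  reciprocity: (39/899) -> -(899/39)
  reduce: (2/39)
  pull out 2: (2/39) = +1  (since 39 mod 8 = 7)
  (1/39) = 1
Product of signs = 1

1


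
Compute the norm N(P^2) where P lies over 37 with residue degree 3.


N(P^a) = p^(a*f)
= 37^(2*3)
= 37^6
= 2565726409

2565726409


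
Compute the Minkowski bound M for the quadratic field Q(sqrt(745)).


d = 745, d mod 4 = 1, so disc(K) = d = 745; |disc(K)| = 745
Real quadratic field, so n = 2, s = r2 = 0, r1 = 2
M = (n!/n^n) * (4/pi)^s * sqrt(|disc(K)|) = (2!/2^2) * (4/pi)^0 * sqrt(745)
= 0.5 * 1.000000 * 27.294688
= 13.6473

13.6473


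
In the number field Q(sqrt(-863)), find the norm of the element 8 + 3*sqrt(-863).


N(a + b*sqrt(d)) = a^2 - d*b^2
= (8)^2 - (-863)*(3)^2
= 64 + 7767
= 7831

7831


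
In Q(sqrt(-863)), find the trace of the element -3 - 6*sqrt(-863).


Tr(a + b*sqrt(d)) = (a + b*sqrt(d)) + (a - b*sqrt(d)) = 2a
= 2 * (-3)
= -6

-6


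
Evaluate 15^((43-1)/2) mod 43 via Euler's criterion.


p = 43 is prime and the exponent is (p-1)/2 = 21, so by Euler's criterion 15^21 = (15/43) = +1 or -1 mod 43.
Compute by square-and-multiply:
  21 = 16 + 4 + 1 (binary 10101)
  Repeated squaring mod 43: 15^1 = 15, 15^2 = 10, 15^4 = 14, 15^8 = 24, 15^16 = 17
  15^21 = 15^16 * 15^4 * 15^1 = 17 * 14 * 15 mod 43
    17 * 14 = 238 = 23 mod 43
    23 * 15 = 345 = 1 mod 43
  15^21 = 1 mod 43
Result 1: 15 is a quadratic residue mod 43.
15^21 mod 43 = 1

1


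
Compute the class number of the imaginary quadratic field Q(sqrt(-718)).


K = Q(sqrt(-718)). d mod 4 = 2, so D = disc(K) = 4d = -2872
h(K) equals the number of primitive reduced positive-definite forms (a, b, c) = a*x^2 + b*x*y + c*y^2 with b^2 - 4ac = D,
where reduced means |b| <= a <= c, with b >= 0 whenever |b| = a or a = c, and primitive means gcd(a, b, c) = 1.
Reduced forces 3a^2 <= |D| = 2872, so 1 <= a <= 30; b must have the parity of D, and c = (b^2 - D)/(4a) must be an integer >= a.
Enumerate a = 1..30, b in [-a, a]:
  a=1: (1, 0, 718)  [1]
  a=2: (2, 0, 359)  [1]
  a=3..12: none
  a=13: (13, -12, 58), (13, 12, 58)  [2]
  a=14..16: none
  a=17: (17, -16, 46), (17, 16, 46)  [2]
  a=18: none
  a=19: (19, -4, 38), (19, 4, 38)  [2]
  a=20..22: none
  a=23: (23, -16, 34), (23, 16, 34)  [2]
  a=24..25: none
  a=26: (26, -12, 29), (26, 12, 29)  [2]
  a=27..30: none
Total reduced forms: 1 + 1 + 2 + 2 + 2 + 2 + 2 = 12
h = 12

12


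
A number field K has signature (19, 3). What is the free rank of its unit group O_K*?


By Dirichlet's unit theorem:
rank = r1 + r2 - 1
= 19 + 3 - 1
= 21

21


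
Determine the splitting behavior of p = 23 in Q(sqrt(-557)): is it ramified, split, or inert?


K = Q(sqrt(-557)). Since d mod 4 = 3, disc(K) = -2228.
Check p | disc: -2228 mod 23 = 3.
p does not divide disc. Compute Legendre symbol (d/p):
18^((23-1)/2) mod 23 = 1
(d/p) = 1, so p splits: (p) = P*P' with e=1, f=1, g=2.
Therefore p is split.

split


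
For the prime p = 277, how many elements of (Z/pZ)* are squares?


For prime p, the number of non-zero quadratic residues is (p-1)/2.
= (277-1)/2
= 138

138


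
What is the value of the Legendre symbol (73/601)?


p = 601 is prime, so compute (73/601) with the reciprocity algorithm (Jacobi-symbol steps: pull out 2s via (2/n), flip via reciprocity, reduce):
  reciprocity: (73/601) -> +(601/73)
  reduce: (17/73)
  reciprocity: (17/73) -> +(73/17)
  reduce: (5/17)
  reciprocity: (5/17) -> +(17/5)
  reduce: (2/5)
  pull out 2: (2/5) = -1  (since 5 mod 8 = 5)
  (1/5) = 1
Product of signs = -1
(73/601) = -1

-1


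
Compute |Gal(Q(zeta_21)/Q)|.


|Gal(Q(zeta_21)/Q)| = phi(21)
= 12

12


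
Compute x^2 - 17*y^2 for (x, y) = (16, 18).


x^2 - d*y^2
= 16^2 - 17*18^2
= 256 - 5508
= -5252

-5252


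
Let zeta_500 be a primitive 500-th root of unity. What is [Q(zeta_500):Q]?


The degree equals Euler's totient phi(500).
500 = 2^2 * 5^3
phi(500) = 200

200


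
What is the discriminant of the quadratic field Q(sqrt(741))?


For K = Q(sqrt(d)) with d squarefree: disc(K) = d if d = 1 mod 4, and disc(K) = 4d if d = 2 or 3 mod 4.
Here d = 741, and d mod 4 = 1.
d = 1 mod 4 (O_K = Z[(1+sqrt(d))/2]), so disc(K) = d = 741

741


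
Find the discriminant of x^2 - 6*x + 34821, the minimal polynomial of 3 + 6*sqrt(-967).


The element 3 + 6*sqrt(-967) has minimal polynomial:
x^2 - 6*x + 34821
Discriminant = (-6)^2 - 4*(34821)
= 36 - 139284
= -139248

-139248


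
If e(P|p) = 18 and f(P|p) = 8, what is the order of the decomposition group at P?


|D_P| = e * f
= 18 * 8
= 144

144


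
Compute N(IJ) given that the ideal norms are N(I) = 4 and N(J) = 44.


N(IJ) = N(I) * N(J)
= 4 * 44
= 176

176


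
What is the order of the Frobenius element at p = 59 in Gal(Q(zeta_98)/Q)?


The Frobenius at p in Gal(Q(zeta_n)/Q) = (Z/nZ)* is the class of p, so its order is ord_98(59), the smallest k >= 1 with 59^k = 1 mod 98.
n = 98 = 2 * 7^2, phi(98) = 42; the order divides phi(n).
Divisors of 42: 1, 2, 3, 6, 7, 14, 21, 42
Repeated squaring mod 98: 59^1 = 59, 59^2 = 51, 59^4 = 53, 59^8 = 65, 59^16 = 11, 59^32 = 23
Test divisors in increasing order:
  k=1: 59^1 = 59 mod 98
  k=2: 59^2 = 51 mod 98
  k=3: 59^3 = 51 * 59 = 69 mod 98
  k=6: 59^6 = 53 * 51 = 57 mod 98
  k=7: 59^7 = 53 * 51 * 59 = 31 mod 98
  k=14: 59^14 = 65 * 53 * 51 = 79 mod 98
  k=21: 59^21 = 11 * 53 * 59 = 97 mod 98
  k=42: 59^42 = 23 * 65 * 51 = 1 mod 98  <- first divisor giving 1
Order = 42

42


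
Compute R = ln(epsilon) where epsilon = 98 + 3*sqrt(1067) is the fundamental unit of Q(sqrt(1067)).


epsilon = 98 + 3*sqrt(1067)
= 195.9949
R = ln(195.9949)
= 5.2781

5.2781


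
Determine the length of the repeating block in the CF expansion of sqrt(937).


Run the CF algorithm for sqrt(937).
a_0 = floor(sqrt(937)) = 30; set m_0=0, q_0=1.
Recurrence: m' = q*a - m,  q' = (d - m'^2)/q,  a' = floor((a_0 + m')/q').
  step 1: m=30, q=37, a=1
  step 2: m=7, q=24, a=1
  step 3: m=17, q=27, a=1
  step 4: m=10, q=31, a=1
  step 5: m=21, q=16, a=3
  step 6: m=27, q=13, a=4
  step 7: m=25, q=24, a=2
  step 8: m=23, q=17, a=3
  step 9: m=28, q=9, a=6
  step 10: m=26, q=29, a=1
  step 11: m=3, q=32, a=1
  step 12: m=29, q=3, a=19
  step 13: m=28, q=51, a=1
  step 14: m=23, q=8, a=6
  step 15: m=25, q=39, a=1
  step 16: m=14, q=19, a=2
  step 17: m=24, q=19, a=2
  step 18: m=14, q=39, a=1
  step 19: m=25, q=8, a=6
  step 20: m=23, q=51, a=1
  step 21: m=28, q=3, a=19
  step 22: m=29, q=32, a=1
  step 23: m=3, q=29, a=1
  step 24: m=26, q=9, a=6
  step 25: m=28, q=17, a=3
  step 26: m=23, q=24, a=2
  step 27: m=25, q=13, a=4
  step 28: m=27, q=16, a=3
  step 29: m=21, q=31, a=1
  step 30: m=10, q=27, a=1
  step 31: m=17, q=24, a=1
  step 32: m=7, q=37, a=1
  step 33: m=30, q=1, a=60
a_33 = 2*a_0 = 60, so the period closes here.
sqrt(937) = [30; 1, 1, 1, 1, 3, 4, 2, 3, 6, 1, 1, 19, 1, 6, 1, 2, 2, 1, 6, 1, 19, 1, 1, 6, 3, 2, 4, 3, 1, 1, 1, 1, 60]
Period length = 33

33


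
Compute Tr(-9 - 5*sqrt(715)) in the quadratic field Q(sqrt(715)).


Tr(a + b*sqrt(d)) = (a + b*sqrt(d)) + (a - b*sqrt(d)) = 2a
= 2 * (-9)
= -18

-18


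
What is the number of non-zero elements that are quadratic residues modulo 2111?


For prime p, the number of non-zero quadratic residues is (p-1)/2.
= (2111-1)/2
= 1055

1055


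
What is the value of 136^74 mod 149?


p = 149 is prime and the exponent is (p-1)/2 = 74, so by Euler's criterion 136^74 = (136/149) = +1 or -1 mod 149.
Compute by square-and-multiply:
  74 = 64 + 8 + 2 (binary 1001010)
  Repeated squaring mod 149: 136^1 = 136, 136^2 = 20, 136^4 = 102, 136^8 = 123, 136^16 = 80, 136^32 = 142, 136^64 = 49
  136^74 = 136^64 * 136^8 * 136^2 = 49 * 123 * 20 mod 149
    49 * 123 = 6027 = 67 mod 149
    67 * 20 = 1340 = 148 mod 149
  136^74 = 148 mod 149
Result 148 = p - 1 = -1 mod 149: 136 is a quadratic non-residue mod 149. As a residue in [0, p-1] the value is 148.
136^74 mod 149 = 148

148


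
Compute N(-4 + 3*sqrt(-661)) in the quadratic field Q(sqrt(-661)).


N(a + b*sqrt(d)) = a^2 - d*b^2
= (-4)^2 - (-661)*(3)^2
= 16 + 5949
= 5965

5965


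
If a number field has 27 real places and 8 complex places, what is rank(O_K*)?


By Dirichlet's unit theorem:
rank = r1 + r2 - 1
= 27 + 8 - 1
= 34

34


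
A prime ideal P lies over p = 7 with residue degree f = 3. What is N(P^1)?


N(P^a) = p^(a*f)
= 7^(1*3)
= 7^3
= 343

343


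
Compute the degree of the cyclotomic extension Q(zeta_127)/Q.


The degree equals Euler's totient phi(127).
127 = 127
phi(127) = 126

126


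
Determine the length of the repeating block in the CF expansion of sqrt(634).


Run the CF algorithm for sqrt(634).
a_0 = floor(sqrt(634)) = 25; set m_0=0, q_0=1.
Recurrence: m' = q*a - m,  q' = (d - m'^2)/q,  a' = floor((a_0 + m')/q').
  step 1: m=25, q=9, a=5
  step 2: m=20, q=26, a=1
  step 3: m=6, q=23, a=1
  step 4: m=17, q=15, a=2
  step 5: m=13, q=31, a=1
  step 6: m=18, q=10, a=4
  step 7: m=22, q=15, a=3
  step 8: m=23, q=7, a=6
  step 9: m=19, q=39, a=1
  step 10: m=20, q=6, a=7
  step 11: m=22, q=25, a=1
  step 12: m=3, q=25, a=1
  step 13: m=22, q=6, a=7
  step 14: m=20, q=39, a=1
  step 15: m=19, q=7, a=6
  step 16: m=23, q=15, a=3
  step 17: m=22, q=10, a=4
  step 18: m=18, q=31, a=1
  step 19: m=13, q=15, a=2
  step 20: m=17, q=23, a=1
  step 21: m=6, q=26, a=1
  step 22: m=20, q=9, a=5
  step 23: m=25, q=1, a=50
a_23 = 2*a_0 = 50, so the period closes here.
sqrt(634) = [25; 5, 1, 1, 2, 1, 4, 3, 6, 1, 7, 1, 1, 7, 1, 6, 3, 4, 1, 2, 1, 1, 5, 50]
Period length = 23

23


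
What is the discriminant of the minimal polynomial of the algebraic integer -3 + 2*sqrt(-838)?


The element -3 + 2*sqrt(-838) has minimal polynomial:
x^2 + 6*x + 3361
Discriminant = (6)^2 - 4*(3361)
= 36 - 13444
= -13408

-13408


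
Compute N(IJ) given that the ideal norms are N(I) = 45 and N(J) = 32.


N(IJ) = N(I) * N(J)
= 45 * 32
= 1440

1440


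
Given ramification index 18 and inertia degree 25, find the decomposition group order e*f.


|D_P| = e * f
= 18 * 25
= 450

450


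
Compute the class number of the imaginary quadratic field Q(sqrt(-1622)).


K = Q(sqrt(-1622)). d mod 4 = 2, so D = disc(K) = 4d = -6488
h(K) equals the number of primitive reduced positive-definite forms (a, b, c) = a*x^2 + b*x*y + c*y^2 with b^2 - 4ac = D,
where reduced means |b| <= a <= c, with b >= 0 whenever |b| = a or a = c, and primitive means gcd(a, b, c) = 1.
Reduced forces 3a^2 <= |D| = 6488, so 1 <= a <= 46; b must have the parity of D, and c = (b^2 - D)/(4a) must be an integer >= a.
Enumerate a = 1..46, b in [-a, a]:
  a=1: (1, 0, 1622)  [1]
  a=2: (2, 0, 811)  [1]
  a=3: (3, -2, 541), (3, 2, 541)  [2]
  a=4..5: none
  a=6: (6, -4, 271), (6, 4, 271)  [2]
  a=7: (7, -6, 233), (7, 6, 233)  [2]
  a=8: none
  a=9: (9, -8, 182), (9, 8, 182)  [2]
  a=10..12: none
  a=13: (13, -8, 126), (13, 8, 126)  [2]
  a=14: (14, -8, 117), (14, 8, 117)  [2]
  a=15..17: none
  a=18: (18, -8, 91), (18, 8, 91)  [2]
  a=19..20: none
  a=21: (21, -20, 82), (21, -8, 78), (21, 8, 78), (21, 20, 82)  [4]
  a=22..25: none
  a=26: (26, -8, 63), (26, 8, 63)  [2]
  a=27: (27, -10, 61), (27, 10, 61)  [2]
  a=28..38: none
  a=39: (39, -34, 49), (39, -8, 42), (39, 8, 42), (39, 34, 49)  [4]
  a=40: none
  a=41: (41, -20, 42), (41, 20, 42)  [2]
  a=42..46: none
Total reduced forms: 1 + 1 + 2 + 2 + 2 + 2 + 2 + 2 + 2 + 4 + 2 + 2 + 4 + 2 = 30
h = 30

30


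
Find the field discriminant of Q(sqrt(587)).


For K = Q(sqrt(d)) with d squarefree: disc(K) = d if d = 1 mod 4, and disc(K) = 4d if d = 2 or 3 mod 4.
Here d = 587, and d mod 4 = 3.
d = 3 mod 4, not 1 (O_K = Z[sqrt(d)]), so disc(K) = 4d = 4 * (587) = 2348

2348


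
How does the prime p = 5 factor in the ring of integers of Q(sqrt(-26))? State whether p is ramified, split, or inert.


K = Q(sqrt(-26)). Since d mod 4 = 2, disc(K) = -104.
Check p | disc: -104 mod 5 = 1.
p does not divide disc. Compute Legendre symbol (d/p):
4^((5-1)/2) mod 5 = 1
(d/p) = 1, so p splits: (p) = P*P' with e=1, f=1, g=2.
Therefore p is split.

split


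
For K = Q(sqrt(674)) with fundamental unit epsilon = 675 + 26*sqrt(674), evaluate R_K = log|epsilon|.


epsilon = 675 + 26*sqrt(674)
= 1349.9993
R = ln(1349.9993)
= 7.2079

7.2079


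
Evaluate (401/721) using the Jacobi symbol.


Compute (401/721) via quadratic reciprocity:
  reciprocity: (401/721) -> +(721/401)
  reduce: (320/401)
  pull out 2: (2/401) = +1  (since 401 mod 8 = 1)
  pull out 2: (2/401) = +1  (since 401 mod 8 = 1)
  pull out 2: (2/401) = +1  (since 401 mod 8 = 1)
  pull out 2: (2/401) = +1  (since 401 mod 8 = 1)
  pull out 2: (2/401) = +1  (since 401 mod 8 = 1)
  pull out 2: (2/401) = +1  (since 401 mod 8 = 1)
  reciprocity: (5/401) -> +(401/5)
  reduce: (1/5)
  (1/5) = 1
Product of signs = 1

1


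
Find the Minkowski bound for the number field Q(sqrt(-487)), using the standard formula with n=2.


d = -487, d mod 4 = 1, so disc(K) = d = -487; |disc(K)| = 487
Imaginary quadratic field, so n = 2, s = r2 = 1, r1 = 0
M = (n!/n^n) * (4/pi)^s * sqrt(|disc(K)|) = (2!/2^2) * (4/pi)^1 * sqrt(487)
= 0.5 * 1.273240 * 22.068076
= 14.0490

14.0490


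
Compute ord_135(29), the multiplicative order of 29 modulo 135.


We want ord_135(29), the smallest k >= 1 with 29^k = 1 mod 135.
n = 135 = 3^3 * 5, phi(135) = 72; the order divides phi(n).
Divisors of 72: 1, 2, 3, 4, 6, 8, 9, 12, 18, 24, 36, 72
Repeated squaring mod 135: 29^1 = 29, 29^2 = 31, 29^4 = 16, 29^8 = 121, 29^16 = 61, 29^32 = 76, 29^64 = 106
Test divisors in increasing order:
  k=1: 29^1 = 29 mod 135
  k=2: 29^2 = 31 mod 135
  k=3: 29^3 = 31 * 29 = 89 mod 135
  k=4: 29^4 = 16 mod 135
  k=6: 29^6 = 16 * 31 = 91 mod 135
  k=8: 29^8 = 121 mod 135
  k=9: 29^9 = 121 * 29 = 134 mod 135
  k=12: 29^12 = 121 * 16 = 46 mod 135
  k=18: 29^18 = 61 * 31 = 1 mod 135  <- first divisor giving 1
Order = 18

18


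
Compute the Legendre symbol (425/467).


p = 467 is prime, so compute (425/467) with the reciprocity algorithm (Jacobi-symbol steps: pull out 2s via (2/n), flip via reciprocity, reduce):
  reciprocity: (425/467) -> +(467/425)
  reduce: (42/425)
  pull out 2: (2/425) = +1  (since 425 mod 8 = 1)
  reciprocity: (21/425) -> +(425/21)
  reduce: (5/21)
  reciprocity: (5/21) -> +(21/5)
  reduce: (1/5)
  (1/5) = 1
Product of signs = 1
(425/467) = 1

1


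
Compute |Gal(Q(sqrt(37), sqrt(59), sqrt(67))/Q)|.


The 3 square roots of distinct primes are multiplicatively independent over Q,
so [K:Q] = 2^3 and Gal(K/Q) is isomorphic to (Z/2Z)^3.
|Gal| = 2^3 = 8

8


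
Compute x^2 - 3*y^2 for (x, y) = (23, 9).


x^2 - d*y^2
= 23^2 - 3*9^2
= 529 - 243
= 286

286


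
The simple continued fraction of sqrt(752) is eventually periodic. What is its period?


Run the CF algorithm for sqrt(752).
a_0 = floor(sqrt(752)) = 27; set m_0=0, q_0=1.
Recurrence: m' = q*a - m,  q' = (d - m'^2)/q,  a' = floor((a_0 + m')/q').
  step 1: m=27, q=23, a=2
  step 2: m=19, q=17, a=2
  step 3: m=15, q=31, a=1
  step 4: m=16, q=16, a=2
  step 5: m=16, q=31, a=1
  step 6: m=15, q=17, a=2
  step 7: m=19, q=23, a=2
  step 8: m=27, q=1, a=54
a_8 = 2*a_0 = 54, so the period closes here.
sqrt(752) = [27; 2, 2, 1, 2, 1, 2, 2, 54]
Period length = 8

8


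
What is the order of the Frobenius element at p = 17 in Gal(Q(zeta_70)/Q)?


The Frobenius at p in Gal(Q(zeta_n)/Q) = (Z/nZ)* is the class of p, so its order is ord_70(17), the smallest k >= 1 with 17^k = 1 mod 70.
n = 70 = 2 * 5 * 7, phi(70) = 24; the order divides phi(n).
Divisors of 24: 1, 2, 3, 4, 6, 8, 12, 24
Repeated squaring mod 70: 17^1 = 17, 17^2 = 9, 17^4 = 11, 17^8 = 51, 17^16 = 11
Test divisors in increasing order:
  k=1: 17^1 = 17 mod 70
  k=2: 17^2 = 9 mod 70
  k=3: 17^3 = 9 * 17 = 13 mod 70
  k=4: 17^4 = 11 mod 70
  k=6: 17^6 = 11 * 9 = 29 mod 70
  k=8: 17^8 = 51 mod 70
  k=12: 17^12 = 51 * 11 = 1 mod 70  <- first divisor giving 1
Order = 12

12


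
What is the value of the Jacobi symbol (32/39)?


Compute (32/39) via quadratic reciprocity:
  pull out 2: (2/39) = +1  (since 39 mod 8 = 7)
  pull out 2: (2/39) = +1  (since 39 mod 8 = 7)
  pull out 2: (2/39) = +1  (since 39 mod 8 = 7)
  pull out 2: (2/39) = +1  (since 39 mod 8 = 7)
  pull out 2: (2/39) = +1  (since 39 mod 8 = 7)
  (1/39) = 1
Product of signs = 1

1


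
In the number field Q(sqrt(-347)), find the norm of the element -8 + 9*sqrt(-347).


N(a + b*sqrt(d)) = a^2 - d*b^2
= (-8)^2 - (-347)*(9)^2
= 64 + 28107
= 28171

28171


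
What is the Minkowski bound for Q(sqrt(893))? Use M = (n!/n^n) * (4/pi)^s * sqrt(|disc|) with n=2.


d = 893, d mod 4 = 1, so disc(K) = d = 893; |disc(K)| = 893
Real quadratic field, so n = 2, s = r2 = 0, r1 = 2
M = (n!/n^n) * (4/pi)^s * sqrt(|disc(K)|) = (2!/2^2) * (4/pi)^0 * sqrt(893)
= 0.5 * 1.000000 * 29.883106
= 14.9416

14.9416


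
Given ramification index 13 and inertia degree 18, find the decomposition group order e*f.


|D_P| = e * f
= 13 * 18
= 234

234


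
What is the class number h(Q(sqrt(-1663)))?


K = Q(sqrt(-1663)). d mod 4 = 1, so D = disc(K) = d = -1663
h(K) equals the number of primitive reduced positive-definite forms (a, b, c) = a*x^2 + b*x*y + c*y^2 with b^2 - 4ac = D,
where reduced means |b| <= a <= c, with b >= 0 whenever |b| = a or a = c, and primitive means gcd(a, b, c) = 1.
Reduced forces 3a^2 <= |D| = 1663, so 1 <= a <= 23; b must have the parity of D, and c = (b^2 - D)/(4a) must be an integer >= a.
Enumerate a = 1..23, b in [-a, a]:
  a=1: (1, 1, 416)  [1]
  a=2: (2, -1, 208), (2, 1, 208)  [2]
  a=3: none
  a=4: (4, -1, 104), (4, 1, 104)  [2]
  a=5..7: none
  a=8: (8, -1, 52), (8, 1, 52)  [2]
  a=9..10: none
  a=11: (11, -3, 38), (11, 3, 38)  [2]
  a=12: none
  a=13: (13, -1, 32), (13, 1, 32)  [2]
  a=14..15: none
  a=16: (16, -1, 26), (16, 1, 26)  [2]
  a=17..18: none
  a=19: (19, -3, 22), (19, 3, 22)  [2]
  a=20..21: none
  a=22: (22, -19, 23), (22, 19, 23)  [2]
  a=23: none
Total reduced forms: 1 + 2 + 2 + 2 + 2 + 2 + 2 + 2 + 2 = 17
h = 17

17


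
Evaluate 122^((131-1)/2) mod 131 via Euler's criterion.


p = 131 is prime and the exponent is (p-1)/2 = 65, so by Euler's criterion 122^65 = (122/131) = +1 or -1 mod 131.
Compute by square-and-multiply:
  65 = 64 + 1 (binary 1000001)
  Repeated squaring mod 131: 122^1 = 122, 122^2 = 81, 122^4 = 11, 122^8 = 121, 122^16 = 100, 122^32 = 44, 122^64 = 102
  122^65 = 122^64 * 122^1 = 102 * 122 mod 131
    102 * 122 = 12444 = 130 mod 131
  122^65 = 130 mod 131
Result 130 = p - 1 = -1 mod 131: 122 is a quadratic non-residue mod 131. As a residue in [0, p-1] the value is 130.
122^65 mod 131 = 130

130


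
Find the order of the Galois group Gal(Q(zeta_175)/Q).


|Gal(Q(zeta_175)/Q)| = phi(175)
= 120

120


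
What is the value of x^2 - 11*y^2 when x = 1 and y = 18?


x^2 - d*y^2
= 1^2 - 11*18^2
= 1 - 3564
= -3563

-3563


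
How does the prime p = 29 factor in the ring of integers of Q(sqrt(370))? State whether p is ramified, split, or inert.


K = Q(sqrt(370)). Since d mod 4 = 2, disc(K) = 1480.
Check p | disc: 1480 mod 29 = 1.
p does not divide disc. Compute Legendre symbol (d/p):
22^((29-1)/2) mod 29 = 1
(d/p) = 1, so p splits: (p) = P*P' with e=1, f=1, g=2.
Therefore p is split.

split


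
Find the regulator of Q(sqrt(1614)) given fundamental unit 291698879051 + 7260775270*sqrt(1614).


epsilon = 291698879051 + 7260775270*sqrt(1614)
= 5.8340e+11
R = ln(5.8340e+11)
= 27.0921

27.0921


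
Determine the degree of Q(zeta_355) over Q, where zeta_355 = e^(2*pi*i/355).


The degree equals Euler's totient phi(355).
355 = 5 * 71
phi(355) = 280

280


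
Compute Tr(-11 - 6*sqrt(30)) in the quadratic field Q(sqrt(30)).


Tr(a + b*sqrt(d)) = (a + b*sqrt(d)) + (a - b*sqrt(d)) = 2a
= 2 * (-11)
= -22

-22


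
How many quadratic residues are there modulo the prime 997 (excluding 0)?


For prime p, the number of non-zero quadratic residues is (p-1)/2.
= (997-1)/2
= 498

498


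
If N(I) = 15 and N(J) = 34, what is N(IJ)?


N(IJ) = N(I) * N(J)
= 15 * 34
= 510

510


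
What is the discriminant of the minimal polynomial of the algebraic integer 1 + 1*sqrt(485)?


The element 1 + 1*sqrt(485) has minimal polynomial:
x^2 - 2*x - 484
Discriminant = (-2)^2 - 4*(-484)
= 4 + 1936
= 1940

1940


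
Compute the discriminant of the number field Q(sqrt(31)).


For K = Q(sqrt(d)) with d squarefree: disc(K) = d if d = 1 mod 4, and disc(K) = 4d if d = 2 or 3 mod 4.
Here d = 31, and d mod 4 = 3.
d = 3 mod 4, not 1 (O_K = Z[sqrt(d)]), so disc(K) = 4d = 4 * (31) = 124

124


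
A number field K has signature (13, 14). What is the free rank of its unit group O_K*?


By Dirichlet's unit theorem:
rank = r1 + r2 - 1
= 13 + 14 - 1
= 26

26


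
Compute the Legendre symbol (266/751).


p = 751 is prime, so compute (266/751) with the reciprocity algorithm (Jacobi-symbol steps: pull out 2s via (2/n), flip via reciprocity, reduce):
  pull out 2: (2/751) = +1  (since 751 mod 8 = 7)
  reciprocity: (133/751) -> +(751/133)
  reduce: (86/133)
  pull out 2: (2/133) = -1  (since 133 mod 8 = 5)
  reciprocity: (43/133) -> +(133/43)
  reduce: (4/43)
  pull out 2: (2/43) = -1  (since 43 mod 8 = 3)
  pull out 2: (2/43) = -1  (since 43 mod 8 = 3)
  (1/43) = 1
Product of signs = -1
(266/751) = -1

-1


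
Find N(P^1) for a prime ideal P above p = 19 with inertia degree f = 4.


N(P^a) = p^(a*f)
= 19^(1*4)
= 19^4
= 130321

130321


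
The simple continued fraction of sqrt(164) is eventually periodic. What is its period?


Run the CF algorithm for sqrt(164).
a_0 = floor(sqrt(164)) = 12; set m_0=0, q_0=1.
Recurrence: m' = q*a - m,  q' = (d - m'^2)/q,  a' = floor((a_0 + m')/q').
  step 1: m=12, q=20, a=1
  step 2: m=8, q=5, a=4
  step 3: m=12, q=4, a=6
  step 4: m=12, q=5, a=4
  step 5: m=8, q=20, a=1
  step 6: m=12, q=1, a=24
a_6 = 2*a_0 = 24, so the period closes here.
sqrt(164) = [12; 1, 4, 6, 4, 1, 24]
Period length = 6

6


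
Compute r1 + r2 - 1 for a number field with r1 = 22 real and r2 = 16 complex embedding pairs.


By Dirichlet's unit theorem:
rank = r1 + r2 - 1
= 22 + 16 - 1
= 37

37


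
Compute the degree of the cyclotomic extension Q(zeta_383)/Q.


The degree equals Euler's totient phi(383).
383 = 383
phi(383) = 382

382


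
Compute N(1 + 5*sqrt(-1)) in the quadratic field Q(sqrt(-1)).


N(a + b*sqrt(d)) = a^2 - d*b^2
= (1)^2 - (-1)*(5)^2
= 1 + 25
= 26

26


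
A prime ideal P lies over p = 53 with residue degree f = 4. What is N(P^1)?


N(P^a) = p^(a*f)
= 53^(1*4)
= 53^4
= 7890481

7890481


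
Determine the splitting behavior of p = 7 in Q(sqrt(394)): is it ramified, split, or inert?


K = Q(sqrt(394)). Since d mod 4 = 2, disc(K) = 1576.
Check p | disc: 1576 mod 7 = 1.
p does not divide disc. Compute Legendre symbol (d/p):
2^((7-1)/2) mod 7 = 1
(d/p) = 1, so p splits: (p) = P*P' with e=1, f=1, g=2.
Therefore p is split.

split


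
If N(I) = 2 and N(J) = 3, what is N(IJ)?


N(IJ) = N(I) * N(J)
= 2 * 3
= 6

6


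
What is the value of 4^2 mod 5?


p = 5 is prime and the exponent is (p-1)/2 = 2, so by Euler's criterion 4^2 = (4/5) = +1 or -1 mod 5.
Compute by square-and-multiply:
  2 = 2 (binary 10)
  Repeated squaring mod 5: 4^1 = 4, 4^2 = 1
  4^2 = 1 mod 5
Result 1: 4 is a quadratic residue mod 5.
4^2 mod 5 = 1

1


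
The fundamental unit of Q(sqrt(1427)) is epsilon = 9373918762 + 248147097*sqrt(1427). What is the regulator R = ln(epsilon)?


epsilon = 9373918762 + 248147097*sqrt(1427)
= 1.8748e+10
R = ln(1.8748e+10)
= 23.6543

23.6543


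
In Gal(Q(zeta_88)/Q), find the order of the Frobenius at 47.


The Frobenius at p in Gal(Q(zeta_n)/Q) = (Z/nZ)* is the class of p, so its order is ord_88(47), the smallest k >= 1 with 47^k = 1 mod 88.
n = 88 = 2^3 * 11, phi(88) = 40; the order divides phi(n).
Divisors of 40: 1, 2, 4, 5, 8, 10, 20, 40
Repeated squaring mod 88: 47^1 = 47, 47^2 = 9, 47^4 = 81, 47^8 = 49, 47^16 = 25, 47^32 = 9
Test divisors in increasing order:
  k=1: 47^1 = 47 mod 88
  k=2: 47^2 = 9 mod 88
  k=4: 47^4 = 81 mod 88
  k=5: 47^5 = 81 * 47 = 23 mod 88
  k=8: 47^8 = 49 mod 88
  k=10: 47^10 = 49 * 9 = 1 mod 88  <- first divisor giving 1
Order = 10

10


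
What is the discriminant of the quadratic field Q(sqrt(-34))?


For K = Q(sqrt(d)) with d squarefree: disc(K) = d if d = 1 mod 4, and disc(K) = 4d if d = 2 or 3 mod 4.
Here d = -34, and d mod 4 = 2.
d = 2 mod 4, not 1 (O_K = Z[sqrt(d)]), so disc(K) = 4d = 4 * (-34) = -136

-136


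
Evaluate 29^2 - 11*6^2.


x^2 - d*y^2
= 29^2 - 11*6^2
= 841 - 396
= 445

445


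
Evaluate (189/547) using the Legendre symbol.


p = 547 is prime, so compute (189/547) with the reciprocity algorithm (Jacobi-symbol steps: pull out 2s via (2/n), flip via reciprocity, reduce):
  reciprocity: (189/547) -> +(547/189)
  reduce: (169/189)
  reciprocity: (169/189) -> +(189/169)
  reduce: (20/169)
  pull out 2: (2/169) = +1  (since 169 mod 8 = 1)
  pull out 2: (2/169) = +1  (since 169 mod 8 = 1)
  reciprocity: (5/169) -> +(169/5)
  reduce: (4/5)
  pull out 2: (2/5) = -1  (since 5 mod 8 = 5)
  pull out 2: (2/5) = -1  (since 5 mod 8 = 5)
  (1/5) = 1
Product of signs = 1
(189/547) = 1

1


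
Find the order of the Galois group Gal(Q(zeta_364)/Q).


|Gal(Q(zeta_364)/Q)| = phi(364)
= 144

144


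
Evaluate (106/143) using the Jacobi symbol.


Compute (106/143) via quadratic reciprocity:
  pull out 2: (2/143) = +1  (since 143 mod 8 = 7)
  reciprocity: (53/143) -> +(143/53)
  reduce: (37/53)
  reciprocity: (37/53) -> +(53/37)
  reduce: (16/37)
  pull out 2: (2/37) = -1  (since 37 mod 8 = 5)
  pull out 2: (2/37) = -1  (since 37 mod 8 = 5)
  pull out 2: (2/37) = -1  (since 37 mod 8 = 5)
  pull out 2: (2/37) = -1  (since 37 mod 8 = 5)
  (1/37) = 1
Product of signs = 1

1


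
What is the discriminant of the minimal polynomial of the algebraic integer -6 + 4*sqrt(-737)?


The element -6 + 4*sqrt(-737) has minimal polynomial:
x^2 + 12*x + 11828
Discriminant = (12)^2 - 4*(11828)
= 144 - 47312
= -47168

-47168


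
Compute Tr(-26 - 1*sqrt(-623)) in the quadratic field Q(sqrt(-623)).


Tr(a + b*sqrt(d)) = (a + b*sqrt(d)) + (a - b*sqrt(d)) = 2a
= 2 * (-26)
= -52

-52


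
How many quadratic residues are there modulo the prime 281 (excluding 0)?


For prime p, the number of non-zero quadratic residues is (p-1)/2.
= (281-1)/2
= 140

140


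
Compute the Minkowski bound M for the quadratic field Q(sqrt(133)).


d = 133, d mod 4 = 1, so disc(K) = d = 133; |disc(K)| = 133
Real quadratic field, so n = 2, s = r2 = 0, r1 = 2
M = (n!/n^n) * (4/pi)^s * sqrt(|disc(K)|) = (2!/2^2) * (4/pi)^0 * sqrt(133)
= 0.5 * 1.000000 * 11.532563
= 5.7663

5.7663


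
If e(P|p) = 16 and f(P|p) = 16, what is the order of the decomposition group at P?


|D_P| = e * f
= 16 * 16
= 256

256


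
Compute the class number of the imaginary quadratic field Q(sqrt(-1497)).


K = Q(sqrt(-1497)). d mod 4 = 3, so D = disc(K) = 4d = -5988
h(K) equals the number of primitive reduced positive-definite forms (a, b, c) = a*x^2 + b*x*y + c*y^2 with b^2 - 4ac = D,
where reduced means |b| <= a <= c, with b >= 0 whenever |b| = a or a = c, and primitive means gcd(a, b, c) = 1.
Reduced forces 3a^2 <= |D| = 5988, so 1 <= a <= 44; b must have the parity of D, and c = (b^2 - D)/(4a) must be an integer >= a.
Enumerate a = 1..44, b in [-a, a]:
  a=1: (1, 0, 1497)  [1]
  a=2: (2, 2, 749)  [1]
  a=3: (3, 0, 499)  [1]
  a=4..5: none
  a=6: (6, 6, 251)  [1]
  a=7: (7, -2, 214), (7, 2, 214)  [2]
  a=8..13: none
  a=14: (14, -2, 107), (14, 2, 107)  [2]
  a=15..16: none
  a=17: (17, -8, 89), (17, 8, 89)  [2]
  a=18: none
  a=19: (19, -4, 79), (19, 4, 79)  [2]
  a=20: none
  a=21: (21, -12, 73), (21, 12, 73)  [2]
  a=22..33: none
  a=34: (34, -26, 49), (34, 26, 49)  [2]
  a=35..37: none
  a=38: (38, -34, 47), (38, 34, 47)  [2]
  a=39..40: none
  a=41: (41, -30, 42), (41, 30, 42)  [2]
  a=42..44: none
Total reduced forms: 1 + 1 + 1 + 1 + 2 + 2 + 2 + 2 + 2 + 2 + 2 + 2 = 20
h = 20

20


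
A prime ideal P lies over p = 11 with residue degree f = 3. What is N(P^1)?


N(P^a) = p^(a*f)
= 11^(1*3)
= 11^3
= 1331

1331


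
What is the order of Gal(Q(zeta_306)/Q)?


|Gal(Q(zeta_306)/Q)| = phi(306)
= 96

96


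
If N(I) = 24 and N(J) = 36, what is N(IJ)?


N(IJ) = N(I) * N(J)
= 24 * 36
= 864

864


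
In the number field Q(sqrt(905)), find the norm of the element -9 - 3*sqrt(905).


N(a + b*sqrt(d)) = a^2 - d*b^2
= (-9)^2 - (905)*(-3)^2
= 81 - 8145
= -8064

-8064


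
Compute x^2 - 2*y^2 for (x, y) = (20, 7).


x^2 - d*y^2
= 20^2 - 2*7^2
= 400 - 98
= 302

302


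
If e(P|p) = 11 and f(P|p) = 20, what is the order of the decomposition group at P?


|D_P| = e * f
= 11 * 20
= 220

220


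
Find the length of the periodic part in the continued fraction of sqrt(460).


Run the CF algorithm for sqrt(460).
a_0 = floor(sqrt(460)) = 21; set m_0=0, q_0=1.
Recurrence: m' = q*a - m,  q' = (d - m'^2)/q,  a' = floor((a_0 + m')/q').
  step 1: m=21, q=19, a=2
  step 2: m=17, q=9, a=4
  step 3: m=19, q=11, a=3
  step 4: m=14, q=24, a=1
  step 5: m=10, q=15, a=2
  step 6: m=20, q=4, a=10
  step 7: m=20, q=15, a=2
  step 8: m=10, q=24, a=1
  step 9: m=14, q=11, a=3
  step 10: m=19, q=9, a=4
  step 11: m=17, q=19, a=2
  step 12: m=21, q=1, a=42
a_12 = 2*a_0 = 42, so the period closes here.
sqrt(460) = [21; 2, 4, 3, 1, 2, 10, 2, 1, 3, 4, 2, 42]
Period length = 12

12


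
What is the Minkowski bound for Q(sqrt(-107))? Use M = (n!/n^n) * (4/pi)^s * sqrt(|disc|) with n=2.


d = -107, d mod 4 = 1, so disc(K) = d = -107; |disc(K)| = 107
Imaginary quadratic field, so n = 2, s = r2 = 1, r1 = 0
M = (n!/n^n) * (4/pi)^s * sqrt(|disc(K)|) = (2!/2^2) * (4/pi)^1 * sqrt(107)
= 0.5 * 1.273240 * 10.344080
= 6.5852

6.5852


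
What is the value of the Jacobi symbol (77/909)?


Compute (77/909) via quadratic reciprocity:
  reciprocity: (77/909) -> +(909/77)
  reduce: (62/77)
  pull out 2: (2/77) = -1  (since 77 mod 8 = 5)
  reciprocity: (31/77) -> +(77/31)
  reduce: (15/31)
  reciprocity: (15/31) -> -(31/15)
  reduce: (1/15)
  (1/15) = 1
Product of signs = 1

1


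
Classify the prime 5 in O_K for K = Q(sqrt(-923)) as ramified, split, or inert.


K = Q(sqrt(-923)). Since d mod 4 = 1, disc(K) = -923.
Check p | disc: -923 mod 5 = 2.
p does not divide disc. Compute Legendre symbol (d/p):
2^((5-1)/2) mod 5 = -1
(d/p) = -1, so p is inert: (p) stays prime with e=1, f=2, g=1.
Therefore p is inert.

inert


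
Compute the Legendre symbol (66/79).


p = 79 is prime, so compute (66/79) with the reciprocity algorithm (Jacobi-symbol steps: pull out 2s via (2/n), flip via reciprocity, reduce):
  pull out 2: (2/79) = +1  (since 79 mod 8 = 7)
  reciprocity: (33/79) -> +(79/33)
  reduce: (13/33)
  reciprocity: (13/33) -> +(33/13)
  reduce: (7/13)
  reciprocity: (7/13) -> +(13/7)
  reduce: (6/7)
  pull out 2: (2/7) = +1  (since 7 mod 8 = 7)
  reciprocity: (3/7) -> -(7/3)
  reduce: (1/3)
  (1/3) = 1
Product of signs = -1
(66/79) = -1

-1


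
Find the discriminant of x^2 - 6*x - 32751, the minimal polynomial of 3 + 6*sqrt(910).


The element 3 + 6*sqrt(910) has minimal polynomial:
x^2 - 6*x - 32751
Discriminant = (-6)^2 - 4*(-32751)
= 36 + 131004
= 131040

131040


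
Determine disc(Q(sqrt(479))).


For K = Q(sqrt(d)) with d squarefree: disc(K) = d if d = 1 mod 4, and disc(K) = 4d if d = 2 or 3 mod 4.
Here d = 479, and d mod 4 = 3.
d = 3 mod 4, not 1 (O_K = Z[sqrt(d)]), so disc(K) = 4d = 4 * (479) = 1916

1916


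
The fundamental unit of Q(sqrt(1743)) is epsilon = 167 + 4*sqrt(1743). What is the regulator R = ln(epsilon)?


epsilon = 167 + 4*sqrt(1743)
= 333.9970
R = ln(333.9970)
= 5.8111

5.8111


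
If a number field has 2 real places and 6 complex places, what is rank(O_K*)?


By Dirichlet's unit theorem:
rank = r1 + r2 - 1
= 2 + 6 - 1
= 7

7


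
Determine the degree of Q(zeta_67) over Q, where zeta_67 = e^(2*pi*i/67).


The degree equals Euler's totient phi(67).
67 = 67
phi(67) = 66

66


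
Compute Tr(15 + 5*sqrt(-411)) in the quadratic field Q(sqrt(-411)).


Tr(a + b*sqrt(d)) = (a + b*sqrt(d)) + (a - b*sqrt(d)) = 2a
= 2 * (15)
= 30

30


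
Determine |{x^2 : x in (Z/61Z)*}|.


For prime p, the number of non-zero quadratic residues is (p-1)/2.
= (61-1)/2
= 30

30


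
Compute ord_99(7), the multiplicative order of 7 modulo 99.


We want ord_99(7), the smallest k >= 1 with 7^k = 1 mod 99.
n = 99 = 3^2 * 11, phi(99) = 60; the order divides phi(n).
Divisors of 60: 1, 2, 3, 4, 5, 6, 10, 12, 15, 20, 30, 60
Repeated squaring mod 99: 7^1 = 7, 7^2 = 49, 7^4 = 25, 7^8 = 31, 7^16 = 70, 7^32 = 49
Test divisors in increasing order:
  k=1: 7^1 = 7 mod 99
  k=2: 7^2 = 49 mod 99
  k=3: 7^3 = 49 * 7 = 46 mod 99
  k=4: 7^4 = 25 mod 99
  k=5: 7^5 = 25 * 7 = 76 mod 99
  k=6: 7^6 = 25 * 49 = 37 mod 99
  k=10: 7^10 = 31 * 49 = 34 mod 99
  k=12: 7^12 = 31 * 25 = 82 mod 99
  k=15: 7^15 = 31 * 25 * 49 * 7 = 10 mod 99
  k=20: 7^20 = 70 * 25 = 67 mod 99
  k=30: 7^30 = 70 * 31 * 25 * 49 = 1 mod 99  <- first divisor giving 1
Order = 30

30
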